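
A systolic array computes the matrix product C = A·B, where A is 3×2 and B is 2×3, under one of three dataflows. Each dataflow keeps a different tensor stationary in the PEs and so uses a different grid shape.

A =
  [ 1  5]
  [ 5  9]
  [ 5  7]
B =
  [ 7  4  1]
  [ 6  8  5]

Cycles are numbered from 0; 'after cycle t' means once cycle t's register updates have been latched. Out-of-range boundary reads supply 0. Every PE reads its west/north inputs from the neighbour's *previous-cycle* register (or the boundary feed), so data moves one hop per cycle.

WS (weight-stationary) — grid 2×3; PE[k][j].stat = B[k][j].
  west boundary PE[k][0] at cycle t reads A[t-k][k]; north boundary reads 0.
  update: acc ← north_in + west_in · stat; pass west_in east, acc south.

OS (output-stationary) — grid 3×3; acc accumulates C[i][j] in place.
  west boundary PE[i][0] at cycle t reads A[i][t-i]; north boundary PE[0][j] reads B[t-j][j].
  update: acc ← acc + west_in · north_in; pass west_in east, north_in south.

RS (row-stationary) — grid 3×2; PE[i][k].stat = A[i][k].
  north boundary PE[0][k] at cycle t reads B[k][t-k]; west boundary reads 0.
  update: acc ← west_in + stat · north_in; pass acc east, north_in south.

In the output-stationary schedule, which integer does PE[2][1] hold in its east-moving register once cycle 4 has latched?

register = 7

OS 3×3: PE[2][1] cycle-by-cycle (with neighbour feeds):
  @0  [1,1]  acc 0  |  →0  ↓0
  @0  [2,0]  acc 0  |  →0  ↓0
  @0  [2,1]  acc 0  |  →0  ↓0
  @1  [1,1]  acc 0  |  →0  ↓0
  @1  [2,0]  acc 0  |  →0  ↓0
  @1  [2,1]  acc 0  |  →0  ↓0
  @2  [1,1]  acc 20  |  →5  ↓4
  @2  [2,0]  acc 35  |  →5  ↓7
  @2  [2,1]  acc 0  |  →0  ↓0
  @3  [1,1]  acc 92  |  →9  ↓8
  @3  [2,0]  acc 77  |  →7  ↓6
  @3  [2,1]  acc 20  |  →5  ↓4
  @4  [1,1]  acc 92  |  →0  ↓0
  @4  [2,0]  acc 77  |  →0  ↓0
  @4  [2,1]  acc 76  |  →7  ↓8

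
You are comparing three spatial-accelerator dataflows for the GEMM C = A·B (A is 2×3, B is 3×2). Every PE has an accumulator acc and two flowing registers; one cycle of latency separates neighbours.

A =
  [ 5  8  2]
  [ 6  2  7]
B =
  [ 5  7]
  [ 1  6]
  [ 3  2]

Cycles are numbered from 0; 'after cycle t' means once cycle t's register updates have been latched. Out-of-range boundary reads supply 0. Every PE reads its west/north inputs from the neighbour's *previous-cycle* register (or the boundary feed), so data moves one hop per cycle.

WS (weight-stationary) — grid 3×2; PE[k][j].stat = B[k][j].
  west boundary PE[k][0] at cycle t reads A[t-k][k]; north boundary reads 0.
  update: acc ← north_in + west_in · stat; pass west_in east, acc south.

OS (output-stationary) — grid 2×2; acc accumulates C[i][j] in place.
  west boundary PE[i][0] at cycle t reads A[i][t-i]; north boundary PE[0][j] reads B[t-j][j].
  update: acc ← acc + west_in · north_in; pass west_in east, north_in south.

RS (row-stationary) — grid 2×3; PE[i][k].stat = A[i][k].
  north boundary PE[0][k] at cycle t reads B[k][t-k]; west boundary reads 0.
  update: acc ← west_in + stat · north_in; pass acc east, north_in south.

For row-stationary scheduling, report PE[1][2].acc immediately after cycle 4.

PE[1][2].acc = 68

RS (2×3). Following PE[1][2] plus its west/north inputs:
  c0 r0c2: 0 / 0 / 0
  c0 r1c1: 0 / 0 / 0
  c0 r1c2: 0 / 0 / 0
  c1 r0c2: 0 / 0 / 0
  c1 r1c1: 0 / 0 / 0
  c1 r1c2: 0 / 0 / 0
  c2 r0c2: 39 / 39 / 3
  c2 r1c1: 32 / 32 / 1
  c2 r1c2: 0 / 0 / 0
  c3 r0c2: 87 / 87 / 2
  c3 r1c1: 54 / 54 / 6
  c3 r1c2: 53 / 53 / 3
  c4 r0c2: 0 / 0 / 0
  c4 r1c1: 0 / 0 / 0
  c4 r1c2: 68 / 68 / 2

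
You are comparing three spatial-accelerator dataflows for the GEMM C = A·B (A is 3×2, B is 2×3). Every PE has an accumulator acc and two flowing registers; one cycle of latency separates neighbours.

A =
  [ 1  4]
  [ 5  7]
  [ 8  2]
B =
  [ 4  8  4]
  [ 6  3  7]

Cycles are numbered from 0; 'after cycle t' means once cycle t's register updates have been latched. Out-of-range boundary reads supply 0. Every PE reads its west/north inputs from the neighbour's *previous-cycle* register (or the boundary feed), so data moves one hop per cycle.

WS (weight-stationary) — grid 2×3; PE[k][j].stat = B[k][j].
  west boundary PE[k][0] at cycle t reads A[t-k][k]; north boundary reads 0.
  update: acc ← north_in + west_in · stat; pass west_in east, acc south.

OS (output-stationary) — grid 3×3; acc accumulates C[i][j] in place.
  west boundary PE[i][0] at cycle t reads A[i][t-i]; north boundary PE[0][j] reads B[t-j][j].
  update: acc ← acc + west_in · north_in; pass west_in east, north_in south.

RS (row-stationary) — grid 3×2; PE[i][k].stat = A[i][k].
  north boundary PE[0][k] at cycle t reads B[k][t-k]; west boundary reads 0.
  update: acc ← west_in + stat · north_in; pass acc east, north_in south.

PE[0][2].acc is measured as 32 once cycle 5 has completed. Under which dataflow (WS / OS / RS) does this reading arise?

dataflow = OS

WS [2×3] PE[0][2] across cycles:
  after 0 — PE[0][2] acc=0, pass-E 0, pass-S 0
  after 1 — PE[0][2] acc=0, pass-E 0, pass-S 0
  after 2 — PE[0][2] acc=4, pass-E 1, pass-S 4
  after 3 — PE[0][2] acc=20, pass-E 5, pass-S 20
  after 4 — PE[0][2] acc=32, pass-E 8, pass-S 32
  after 5 — PE[0][2] acc=0, pass-E 0, pass-S 0
OS [3×3] PE[0][2] across cycles:
  after 0 — PE[0][2] acc=0, pass-E 0, pass-S 0
  after 1 — PE[0][2] acc=0, pass-E 0, pass-S 0
  after 2 — PE[0][2] acc=4, pass-E 1, pass-S 4
  after 3 — PE[0][2] acc=32, pass-E 4, pass-S 7
  after 4 — PE[0][2] acc=32, pass-E 0, pass-S 0
  after 5 — PE[0][2] acc=32, pass-E 0, pass-S 0
RS (3×2): PE[0][2] does not exist.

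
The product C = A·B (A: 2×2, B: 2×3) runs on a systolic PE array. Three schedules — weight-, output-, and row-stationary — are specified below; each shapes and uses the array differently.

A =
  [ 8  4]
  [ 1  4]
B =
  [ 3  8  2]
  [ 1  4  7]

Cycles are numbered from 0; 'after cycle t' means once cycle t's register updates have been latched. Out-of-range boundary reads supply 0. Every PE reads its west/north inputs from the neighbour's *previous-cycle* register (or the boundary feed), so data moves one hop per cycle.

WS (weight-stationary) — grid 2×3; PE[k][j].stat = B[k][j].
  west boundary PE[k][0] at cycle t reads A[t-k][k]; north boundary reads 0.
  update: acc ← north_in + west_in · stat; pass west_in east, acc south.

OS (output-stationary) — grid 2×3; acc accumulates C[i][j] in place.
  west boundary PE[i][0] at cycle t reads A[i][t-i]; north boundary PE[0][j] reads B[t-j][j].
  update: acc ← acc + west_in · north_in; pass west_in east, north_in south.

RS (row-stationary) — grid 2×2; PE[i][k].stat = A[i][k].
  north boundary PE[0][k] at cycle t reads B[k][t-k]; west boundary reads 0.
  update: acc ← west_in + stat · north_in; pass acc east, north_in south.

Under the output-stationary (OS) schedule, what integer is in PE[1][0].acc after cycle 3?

PE[1][0].acc = 7

Tracing OS — 2×3 array, target PE[1][0]:
  @0  [0,0]  acc 24  |  →8  ↓3
  @0  [1,0]  acc 0  |  →0  ↓0
  @1  [0,0]  acc 28  |  →4  ↓1
  @1  [1,0]  acc 3  |  →1  ↓3
  @2  [0,0]  acc 28  |  →0  ↓0
  @2  [1,0]  acc 7  |  →4  ↓1
  @3  [0,0]  acc 28  |  →0  ↓0
  @3  [1,0]  acc 7  |  →0  ↓0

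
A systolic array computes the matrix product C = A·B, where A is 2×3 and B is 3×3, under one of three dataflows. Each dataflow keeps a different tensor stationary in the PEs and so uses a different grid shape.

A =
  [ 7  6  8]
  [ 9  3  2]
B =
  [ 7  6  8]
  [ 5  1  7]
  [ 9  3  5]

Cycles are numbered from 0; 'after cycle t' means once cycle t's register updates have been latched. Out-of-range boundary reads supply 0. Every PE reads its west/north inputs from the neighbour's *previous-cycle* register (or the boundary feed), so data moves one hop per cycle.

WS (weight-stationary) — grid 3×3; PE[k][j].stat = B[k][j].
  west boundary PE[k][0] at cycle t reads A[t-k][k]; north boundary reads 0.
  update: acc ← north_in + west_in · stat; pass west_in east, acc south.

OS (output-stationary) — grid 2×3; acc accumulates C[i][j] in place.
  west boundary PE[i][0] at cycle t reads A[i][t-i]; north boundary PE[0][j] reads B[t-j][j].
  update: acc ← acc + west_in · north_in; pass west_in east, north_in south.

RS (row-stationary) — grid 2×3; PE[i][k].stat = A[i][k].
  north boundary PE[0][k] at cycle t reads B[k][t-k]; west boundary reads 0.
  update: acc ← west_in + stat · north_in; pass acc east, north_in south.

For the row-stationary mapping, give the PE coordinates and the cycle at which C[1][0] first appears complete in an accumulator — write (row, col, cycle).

(row, col, cycle) = (1, 2, 3)

RS: C[1][0] accumulates in PE[1][2]:
  t=0 PE[1][2]: acc=0 h=0 v=0
  t=1 PE[1][2]: acc=0 h=0 v=0
  t=2 PE[1][2]: acc=0 h=0 v=0
  t=3 PE[1][2]: acc=96 h=96 v=9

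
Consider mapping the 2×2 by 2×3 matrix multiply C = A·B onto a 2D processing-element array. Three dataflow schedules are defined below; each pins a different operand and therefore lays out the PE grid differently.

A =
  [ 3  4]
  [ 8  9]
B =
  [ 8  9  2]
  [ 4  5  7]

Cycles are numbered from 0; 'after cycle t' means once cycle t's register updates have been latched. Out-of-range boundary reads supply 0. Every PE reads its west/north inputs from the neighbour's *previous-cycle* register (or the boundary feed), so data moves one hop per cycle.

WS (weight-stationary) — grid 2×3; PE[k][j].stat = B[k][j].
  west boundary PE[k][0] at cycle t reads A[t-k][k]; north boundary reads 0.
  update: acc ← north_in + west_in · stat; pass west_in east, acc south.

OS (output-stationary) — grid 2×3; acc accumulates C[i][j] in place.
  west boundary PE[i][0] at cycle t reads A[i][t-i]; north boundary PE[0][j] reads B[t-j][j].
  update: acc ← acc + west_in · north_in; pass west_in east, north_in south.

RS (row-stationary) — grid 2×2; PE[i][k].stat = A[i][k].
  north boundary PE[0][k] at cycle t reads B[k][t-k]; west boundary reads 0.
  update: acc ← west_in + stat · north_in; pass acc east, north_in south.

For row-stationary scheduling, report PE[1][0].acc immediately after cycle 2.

PE[1][0].acc = 72

RS (2×2). Following PE[1][0] plus its west/north inputs:
  t=0 PE[0][0]: acc=24 h=24 v=8
  t=0 PE[1][0]: acc=0 h=0 v=0
  t=1 PE[0][0]: acc=27 h=27 v=9
  t=1 PE[1][0]: acc=64 h=64 v=8
  t=2 PE[0][0]: acc=6 h=6 v=2
  t=2 PE[1][0]: acc=72 h=72 v=9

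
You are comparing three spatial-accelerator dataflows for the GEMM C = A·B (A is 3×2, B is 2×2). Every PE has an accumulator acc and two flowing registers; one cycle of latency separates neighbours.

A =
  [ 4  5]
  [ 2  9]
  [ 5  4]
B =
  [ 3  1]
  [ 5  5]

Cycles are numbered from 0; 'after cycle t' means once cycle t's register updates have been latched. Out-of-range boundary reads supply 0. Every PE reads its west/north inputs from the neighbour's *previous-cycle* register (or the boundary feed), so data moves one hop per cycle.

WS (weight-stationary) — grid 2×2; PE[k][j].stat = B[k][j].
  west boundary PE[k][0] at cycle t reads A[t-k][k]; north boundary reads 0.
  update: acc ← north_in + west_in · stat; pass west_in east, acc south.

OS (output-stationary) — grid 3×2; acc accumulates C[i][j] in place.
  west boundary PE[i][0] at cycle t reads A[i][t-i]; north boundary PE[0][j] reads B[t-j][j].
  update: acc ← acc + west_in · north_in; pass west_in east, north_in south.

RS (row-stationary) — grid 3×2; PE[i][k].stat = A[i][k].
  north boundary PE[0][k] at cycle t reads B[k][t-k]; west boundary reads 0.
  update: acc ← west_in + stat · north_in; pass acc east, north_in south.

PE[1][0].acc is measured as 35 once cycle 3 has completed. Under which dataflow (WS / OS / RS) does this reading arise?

dataflow = WS

— WS: 2×2; PE[1][0] trace:
  after 0 — PE[1][0] acc=0, pass-E 0, pass-S 0
  after 1 — PE[1][0] acc=37, pass-E 5, pass-S 37
  after 2 — PE[1][0] acc=51, pass-E 9, pass-S 51
  after 3 — PE[1][0] acc=35, pass-E 4, pass-S 35
— OS: 3×2; PE[1][0] trace:
  after 0 — PE[1][0] acc=0, pass-E 0, pass-S 0
  after 1 — PE[1][0] acc=6, pass-E 2, pass-S 3
  after 2 — PE[1][0] acc=51, pass-E 9, pass-S 5
  after 3 — PE[1][0] acc=51, pass-E 0, pass-S 0
— RS: 3×2; PE[1][0] trace:
  after 0 — PE[1][0] acc=0, pass-E 0, pass-S 0
  after 1 — PE[1][0] acc=6, pass-E 6, pass-S 3
  after 2 — PE[1][0] acc=2, pass-E 2, pass-S 1
  after 3 — PE[1][0] acc=0, pass-E 0, pass-S 0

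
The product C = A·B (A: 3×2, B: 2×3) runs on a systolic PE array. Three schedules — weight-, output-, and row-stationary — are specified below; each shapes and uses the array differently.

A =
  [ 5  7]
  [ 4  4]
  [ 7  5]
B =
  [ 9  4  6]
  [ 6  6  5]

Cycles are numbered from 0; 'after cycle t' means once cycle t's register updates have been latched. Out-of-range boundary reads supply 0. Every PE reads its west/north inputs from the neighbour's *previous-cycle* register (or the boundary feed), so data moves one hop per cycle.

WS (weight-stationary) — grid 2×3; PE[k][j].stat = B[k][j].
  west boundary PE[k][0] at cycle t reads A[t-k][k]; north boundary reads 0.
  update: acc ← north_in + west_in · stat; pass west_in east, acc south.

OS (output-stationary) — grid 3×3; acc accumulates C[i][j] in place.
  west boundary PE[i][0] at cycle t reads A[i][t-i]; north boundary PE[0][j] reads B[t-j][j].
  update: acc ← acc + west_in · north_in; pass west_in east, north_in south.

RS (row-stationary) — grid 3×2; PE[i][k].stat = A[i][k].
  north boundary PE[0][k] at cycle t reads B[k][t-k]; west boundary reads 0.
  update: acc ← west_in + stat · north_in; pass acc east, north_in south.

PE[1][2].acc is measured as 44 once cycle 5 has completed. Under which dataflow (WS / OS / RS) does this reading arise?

WS (2×3 grid), PE[1][2]:
  [0] (1,2) acc=0 (h:0 v:0)
  [1] (1,2) acc=0 (h:0 v:0)
  [2] (1,2) acc=0 (h:0 v:0)
  [3] (1,2) acc=65 (h:7 v:65)
  [4] (1,2) acc=44 (h:4 v:44)
  [5] (1,2) acc=67 (h:5 v:67)
OS (3×3 grid), PE[1][2]:
  [0] (1,2) acc=0 (h:0 v:0)
  [1] (1,2) acc=0 (h:0 v:0)
  [2] (1,2) acc=0 (h:0 v:0)
  [3] (1,2) acc=24 (h:4 v:6)
  [4] (1,2) acc=44 (h:4 v:5)
  [5] (1,2) acc=44 (h:0 v:0)
— RS: 3×2 array has no PE[1][2].

dataflow = OS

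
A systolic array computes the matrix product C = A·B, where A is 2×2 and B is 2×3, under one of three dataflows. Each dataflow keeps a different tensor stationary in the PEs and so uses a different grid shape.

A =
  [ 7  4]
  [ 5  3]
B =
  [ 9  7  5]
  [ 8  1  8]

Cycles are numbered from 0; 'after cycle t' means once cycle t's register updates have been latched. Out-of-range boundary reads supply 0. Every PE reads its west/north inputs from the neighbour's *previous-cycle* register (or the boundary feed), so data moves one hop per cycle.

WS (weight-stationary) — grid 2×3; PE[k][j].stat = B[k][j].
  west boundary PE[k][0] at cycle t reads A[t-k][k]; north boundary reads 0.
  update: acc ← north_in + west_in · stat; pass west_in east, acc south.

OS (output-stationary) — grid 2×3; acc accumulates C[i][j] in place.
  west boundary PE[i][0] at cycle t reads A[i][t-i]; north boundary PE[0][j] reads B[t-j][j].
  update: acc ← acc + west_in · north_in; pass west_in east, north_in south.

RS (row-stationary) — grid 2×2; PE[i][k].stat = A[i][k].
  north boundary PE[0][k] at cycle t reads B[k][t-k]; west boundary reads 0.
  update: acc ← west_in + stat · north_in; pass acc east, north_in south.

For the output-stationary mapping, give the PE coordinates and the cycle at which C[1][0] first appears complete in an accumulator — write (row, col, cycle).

OS: C[1][0] accumulates in PE[1][0]:
  [0] (1,0) acc=0 (h:0 v:0)
  [1] (1,0) acc=45 (h:5 v:9)
  [2] (1,0) acc=69 (h:3 v:8)

(row, col, cycle) = (1, 0, 2)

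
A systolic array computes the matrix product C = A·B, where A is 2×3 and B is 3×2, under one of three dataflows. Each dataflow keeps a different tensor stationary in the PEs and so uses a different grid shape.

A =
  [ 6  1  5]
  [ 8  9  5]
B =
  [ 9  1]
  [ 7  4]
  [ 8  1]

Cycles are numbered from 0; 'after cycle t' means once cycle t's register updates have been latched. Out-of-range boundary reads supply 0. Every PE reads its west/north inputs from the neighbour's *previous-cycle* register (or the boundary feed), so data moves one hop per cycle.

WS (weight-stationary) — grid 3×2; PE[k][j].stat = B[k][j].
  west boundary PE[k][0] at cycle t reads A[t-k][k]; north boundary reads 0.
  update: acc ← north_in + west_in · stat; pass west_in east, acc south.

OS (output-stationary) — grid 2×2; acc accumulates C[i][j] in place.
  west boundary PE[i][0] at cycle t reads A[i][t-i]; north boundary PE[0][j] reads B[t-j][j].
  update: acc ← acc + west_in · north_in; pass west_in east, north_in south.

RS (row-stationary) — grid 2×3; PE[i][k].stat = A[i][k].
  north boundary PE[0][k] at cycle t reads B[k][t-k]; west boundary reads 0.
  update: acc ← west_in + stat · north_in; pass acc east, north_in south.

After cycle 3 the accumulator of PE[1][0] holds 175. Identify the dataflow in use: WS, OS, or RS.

dataflow = OS

Under WS (3×2), PE[1][0]:
  t=0 PE[1][0]: acc=0 h=0 v=0
  t=1 PE[1][0]: acc=61 h=1 v=61
  t=2 PE[1][0]: acc=135 h=9 v=135
  t=3 PE[1][0]: acc=0 h=0 v=0
Under OS (2×2), PE[1][0]:
  t=0 PE[1][0]: acc=0 h=0 v=0
  t=1 PE[1][0]: acc=72 h=8 v=9
  t=2 PE[1][0]: acc=135 h=9 v=7
  t=3 PE[1][0]: acc=175 h=5 v=8
Under RS (2×3), PE[1][0]:
  t=0 PE[1][0]: acc=0 h=0 v=0
  t=1 PE[1][0]: acc=72 h=72 v=9
  t=2 PE[1][0]: acc=8 h=8 v=1
  t=3 PE[1][0]: acc=0 h=0 v=0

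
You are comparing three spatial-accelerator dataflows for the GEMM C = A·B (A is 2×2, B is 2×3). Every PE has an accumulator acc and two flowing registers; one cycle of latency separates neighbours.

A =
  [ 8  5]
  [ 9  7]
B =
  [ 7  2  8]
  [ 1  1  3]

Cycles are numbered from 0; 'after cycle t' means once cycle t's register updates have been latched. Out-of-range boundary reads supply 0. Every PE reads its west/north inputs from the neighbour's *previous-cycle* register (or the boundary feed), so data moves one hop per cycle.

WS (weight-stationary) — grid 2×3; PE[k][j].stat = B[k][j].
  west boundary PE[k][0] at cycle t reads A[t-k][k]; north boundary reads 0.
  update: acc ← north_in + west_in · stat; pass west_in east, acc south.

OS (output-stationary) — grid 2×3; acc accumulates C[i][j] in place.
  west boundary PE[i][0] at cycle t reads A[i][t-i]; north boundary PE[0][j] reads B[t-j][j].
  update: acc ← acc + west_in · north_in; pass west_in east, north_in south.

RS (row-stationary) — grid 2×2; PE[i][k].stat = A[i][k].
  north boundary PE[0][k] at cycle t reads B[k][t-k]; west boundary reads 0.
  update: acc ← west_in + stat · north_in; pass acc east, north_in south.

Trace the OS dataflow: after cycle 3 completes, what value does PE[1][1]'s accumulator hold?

OS 2×3: PE[1][1] cycle-by-cycle (with neighbour feeds):
  0: (0,1).acc=0  regs=<0,0>
  0: (1,0).acc=0  regs=<0,0>
  0: (1,1).acc=0  regs=<0,0>
  1: (0,1).acc=16  regs=<8,2>
  1: (1,0).acc=63  regs=<9,7>
  1: (1,1).acc=0  regs=<0,0>
  2: (0,1).acc=21  regs=<5,1>
  2: (1,0).acc=70  regs=<7,1>
  2: (1,1).acc=18  regs=<9,2>
  3: (0,1).acc=21  regs=<0,0>
  3: (1,0).acc=70  regs=<0,0>
  3: (1,1).acc=25  regs=<7,1>

PE[1][1].acc = 25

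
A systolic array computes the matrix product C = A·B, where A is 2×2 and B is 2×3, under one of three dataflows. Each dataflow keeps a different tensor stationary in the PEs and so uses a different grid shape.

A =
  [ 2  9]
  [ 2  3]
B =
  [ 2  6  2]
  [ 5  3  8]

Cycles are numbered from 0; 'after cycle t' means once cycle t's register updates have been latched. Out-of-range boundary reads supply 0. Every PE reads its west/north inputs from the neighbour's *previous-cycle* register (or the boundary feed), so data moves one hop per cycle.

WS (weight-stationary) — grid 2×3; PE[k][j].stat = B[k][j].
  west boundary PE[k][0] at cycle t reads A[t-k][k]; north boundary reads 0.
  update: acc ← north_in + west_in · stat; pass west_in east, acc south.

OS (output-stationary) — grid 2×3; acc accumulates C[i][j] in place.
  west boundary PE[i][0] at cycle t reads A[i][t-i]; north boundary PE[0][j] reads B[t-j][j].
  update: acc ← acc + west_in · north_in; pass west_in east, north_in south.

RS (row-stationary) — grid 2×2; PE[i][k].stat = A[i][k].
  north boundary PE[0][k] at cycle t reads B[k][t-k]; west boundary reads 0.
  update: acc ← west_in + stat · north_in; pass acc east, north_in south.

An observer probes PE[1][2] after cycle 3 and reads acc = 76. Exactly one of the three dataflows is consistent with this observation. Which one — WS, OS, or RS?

dataflow = WS

WS [2×3] PE[1][2] across cycles:
  0: (1,2).acc=0  regs=<0,0>
  1: (1,2).acc=0  regs=<0,0>
  2: (1,2).acc=0  regs=<0,0>
  3: (1,2).acc=76  regs=<9,76>
OS [2×3] PE[1][2] across cycles:
  0: (1,2).acc=0  regs=<0,0>
  1: (1,2).acc=0  regs=<0,0>
  2: (1,2).acc=0  regs=<0,0>
  3: (1,2).acc=4  regs=<2,2>
RS (2×2): PE[1][2] does not exist.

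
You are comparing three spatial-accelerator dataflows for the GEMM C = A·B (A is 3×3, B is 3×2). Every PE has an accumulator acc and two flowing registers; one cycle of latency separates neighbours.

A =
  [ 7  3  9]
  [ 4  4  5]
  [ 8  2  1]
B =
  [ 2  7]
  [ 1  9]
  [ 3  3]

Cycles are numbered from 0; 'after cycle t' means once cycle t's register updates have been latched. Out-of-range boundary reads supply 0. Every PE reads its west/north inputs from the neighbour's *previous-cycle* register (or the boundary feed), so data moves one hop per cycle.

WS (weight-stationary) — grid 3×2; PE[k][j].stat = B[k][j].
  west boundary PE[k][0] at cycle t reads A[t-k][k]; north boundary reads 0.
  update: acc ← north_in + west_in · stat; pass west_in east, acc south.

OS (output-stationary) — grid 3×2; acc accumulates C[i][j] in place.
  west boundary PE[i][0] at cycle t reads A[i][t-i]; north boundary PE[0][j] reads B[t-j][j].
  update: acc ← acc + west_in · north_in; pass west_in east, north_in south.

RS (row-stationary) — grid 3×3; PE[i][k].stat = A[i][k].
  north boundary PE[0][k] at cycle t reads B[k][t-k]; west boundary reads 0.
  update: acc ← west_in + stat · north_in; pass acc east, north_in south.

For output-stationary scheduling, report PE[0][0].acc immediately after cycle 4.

PE[0][0].acc = 44

OS 3×2: PE[0][0] cycle-by-cycle (with neighbour feeds):
  cycle 0: PE[0][0] → acc 14, east 7, south 2
  cycle 1: PE[0][0] → acc 17, east 3, south 1
  cycle 2: PE[0][0] → acc 44, east 9, south 3
  cycle 3: PE[0][0] → acc 44, east 0, south 0
  cycle 4: PE[0][0] → acc 44, east 0, south 0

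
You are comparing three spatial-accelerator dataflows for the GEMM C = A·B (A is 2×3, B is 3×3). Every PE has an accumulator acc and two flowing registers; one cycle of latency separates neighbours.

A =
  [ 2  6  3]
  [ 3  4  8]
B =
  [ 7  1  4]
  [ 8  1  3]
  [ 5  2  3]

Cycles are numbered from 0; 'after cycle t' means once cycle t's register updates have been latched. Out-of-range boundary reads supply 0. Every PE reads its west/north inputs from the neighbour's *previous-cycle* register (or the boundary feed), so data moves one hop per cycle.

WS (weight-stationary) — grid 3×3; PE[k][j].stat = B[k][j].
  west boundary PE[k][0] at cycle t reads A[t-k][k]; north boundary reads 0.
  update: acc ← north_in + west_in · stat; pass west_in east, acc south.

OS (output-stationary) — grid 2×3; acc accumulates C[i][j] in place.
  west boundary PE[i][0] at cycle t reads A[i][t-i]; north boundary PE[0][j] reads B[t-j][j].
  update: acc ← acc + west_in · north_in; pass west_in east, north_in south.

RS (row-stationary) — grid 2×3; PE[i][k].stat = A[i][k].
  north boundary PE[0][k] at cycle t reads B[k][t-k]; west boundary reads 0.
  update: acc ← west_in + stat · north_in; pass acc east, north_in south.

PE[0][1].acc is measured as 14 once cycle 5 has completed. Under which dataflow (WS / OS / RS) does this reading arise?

dataflow = OS

WS (3×3 grid), PE[0][1]:
  after 0 — PE[0][1] acc=0, pass-E 0, pass-S 0
  after 1 — PE[0][1] acc=2, pass-E 2, pass-S 2
  after 2 — PE[0][1] acc=3, pass-E 3, pass-S 3
  after 3 — PE[0][1] acc=0, pass-E 0, pass-S 0
  after 4 — PE[0][1] acc=0, pass-E 0, pass-S 0
  after 5 — PE[0][1] acc=0, pass-E 0, pass-S 0
OS (2×3 grid), PE[0][1]:
  after 0 — PE[0][1] acc=0, pass-E 0, pass-S 0
  after 1 — PE[0][1] acc=2, pass-E 2, pass-S 1
  after 2 — PE[0][1] acc=8, pass-E 6, pass-S 1
  after 3 — PE[0][1] acc=14, pass-E 3, pass-S 2
  after 4 — PE[0][1] acc=14, pass-E 0, pass-S 0
  after 5 — PE[0][1] acc=14, pass-E 0, pass-S 0
RS (2×3 grid), PE[0][1]:
  after 0 — PE[0][1] acc=0, pass-E 0, pass-S 0
  after 1 — PE[0][1] acc=62, pass-E 62, pass-S 8
  after 2 — PE[0][1] acc=8, pass-E 8, pass-S 1
  after 3 — PE[0][1] acc=26, pass-E 26, pass-S 3
  after 4 — PE[0][1] acc=0, pass-E 0, pass-S 0
  after 5 — PE[0][1] acc=0, pass-E 0, pass-S 0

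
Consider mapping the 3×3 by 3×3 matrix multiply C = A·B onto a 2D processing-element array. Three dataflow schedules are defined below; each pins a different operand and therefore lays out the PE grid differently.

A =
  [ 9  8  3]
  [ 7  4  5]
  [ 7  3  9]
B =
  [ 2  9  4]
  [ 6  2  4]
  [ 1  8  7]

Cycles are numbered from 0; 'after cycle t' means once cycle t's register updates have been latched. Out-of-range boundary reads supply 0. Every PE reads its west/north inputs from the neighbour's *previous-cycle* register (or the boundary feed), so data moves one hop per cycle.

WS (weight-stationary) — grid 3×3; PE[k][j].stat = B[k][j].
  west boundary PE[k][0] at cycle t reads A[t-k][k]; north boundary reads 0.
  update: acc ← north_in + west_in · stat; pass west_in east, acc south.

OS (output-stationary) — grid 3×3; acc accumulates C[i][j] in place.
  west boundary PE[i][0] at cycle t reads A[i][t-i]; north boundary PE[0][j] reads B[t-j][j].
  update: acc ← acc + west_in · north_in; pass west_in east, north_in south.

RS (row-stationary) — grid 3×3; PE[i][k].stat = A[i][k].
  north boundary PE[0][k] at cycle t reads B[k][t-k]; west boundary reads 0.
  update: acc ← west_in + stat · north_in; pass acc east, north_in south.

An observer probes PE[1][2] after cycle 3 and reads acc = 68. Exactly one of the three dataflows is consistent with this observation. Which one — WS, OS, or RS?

— WS: 3×3; PE[1][2] trace:
  [0] (1,2) acc=0 (h:0 v:0)
  [1] (1,2) acc=0 (h:0 v:0)
  [2] (1,2) acc=0 (h:0 v:0)
  [3] (1,2) acc=68 (h:8 v:68)
— OS: 3×3; PE[1][2] trace:
  [0] (1,2) acc=0 (h:0 v:0)
  [1] (1,2) acc=0 (h:0 v:0)
  [2] (1,2) acc=0 (h:0 v:0)
  [3] (1,2) acc=28 (h:7 v:4)
— RS: 3×3; PE[1][2] trace:
  [0] (1,2) acc=0 (h:0 v:0)
  [1] (1,2) acc=0 (h:0 v:0)
  [2] (1,2) acc=0 (h:0 v:0)
  [3] (1,2) acc=43 (h:43 v:1)

dataflow = WS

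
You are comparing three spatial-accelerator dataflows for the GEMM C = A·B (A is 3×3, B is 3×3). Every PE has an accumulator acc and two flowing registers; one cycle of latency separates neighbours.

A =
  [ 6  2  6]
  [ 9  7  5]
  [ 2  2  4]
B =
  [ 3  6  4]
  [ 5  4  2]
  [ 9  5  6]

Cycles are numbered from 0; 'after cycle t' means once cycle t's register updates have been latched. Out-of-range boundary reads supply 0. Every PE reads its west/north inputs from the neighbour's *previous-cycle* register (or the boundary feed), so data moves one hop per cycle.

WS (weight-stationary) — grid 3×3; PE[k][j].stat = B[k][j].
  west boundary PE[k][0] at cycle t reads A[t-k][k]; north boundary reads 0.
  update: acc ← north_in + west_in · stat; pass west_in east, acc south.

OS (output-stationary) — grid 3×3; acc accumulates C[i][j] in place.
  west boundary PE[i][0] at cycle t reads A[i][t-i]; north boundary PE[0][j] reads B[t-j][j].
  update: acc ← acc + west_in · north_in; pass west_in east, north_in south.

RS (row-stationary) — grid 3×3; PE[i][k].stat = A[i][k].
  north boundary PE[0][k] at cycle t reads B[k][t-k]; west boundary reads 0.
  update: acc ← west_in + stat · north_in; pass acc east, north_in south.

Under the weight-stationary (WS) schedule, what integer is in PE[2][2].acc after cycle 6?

PE[2][2].acc = 36

Tracing WS — 3×3 array, target PE[2][2]:
  step 0 · PE1,2: acc=0; fwd→0 fwd↓0
  step 0 · PE2,1: acc=0; fwd→0 fwd↓0
  step 0 · PE2,2: acc=0; fwd→0 fwd↓0
  step 1 · PE1,2: acc=0; fwd→0 fwd↓0
  step 1 · PE2,1: acc=0; fwd→0 fwd↓0
  step 1 · PE2,2: acc=0; fwd→0 fwd↓0
  step 2 · PE1,2: acc=0; fwd→0 fwd↓0
  step 2 · PE2,1: acc=0; fwd→0 fwd↓0
  step 2 · PE2,2: acc=0; fwd→0 fwd↓0
  step 3 · PE1,2: acc=28; fwd→2 fwd↓28
  step 3 · PE2,1: acc=74; fwd→6 fwd↓74
  step 3 · PE2,2: acc=0; fwd→0 fwd↓0
  step 4 · PE1,2: acc=50; fwd→7 fwd↓50
  step 4 · PE2,1: acc=107; fwd→5 fwd↓107
  step 4 · PE2,2: acc=64; fwd→6 fwd↓64
  step 5 · PE1,2: acc=12; fwd→2 fwd↓12
  step 5 · PE2,1: acc=40; fwd→4 fwd↓40
  step 5 · PE2,2: acc=80; fwd→5 fwd↓80
  step 6 · PE1,2: acc=0; fwd→0 fwd↓0
  step 6 · PE2,1: acc=0; fwd→0 fwd↓0
  step 6 · PE2,2: acc=36; fwd→4 fwd↓36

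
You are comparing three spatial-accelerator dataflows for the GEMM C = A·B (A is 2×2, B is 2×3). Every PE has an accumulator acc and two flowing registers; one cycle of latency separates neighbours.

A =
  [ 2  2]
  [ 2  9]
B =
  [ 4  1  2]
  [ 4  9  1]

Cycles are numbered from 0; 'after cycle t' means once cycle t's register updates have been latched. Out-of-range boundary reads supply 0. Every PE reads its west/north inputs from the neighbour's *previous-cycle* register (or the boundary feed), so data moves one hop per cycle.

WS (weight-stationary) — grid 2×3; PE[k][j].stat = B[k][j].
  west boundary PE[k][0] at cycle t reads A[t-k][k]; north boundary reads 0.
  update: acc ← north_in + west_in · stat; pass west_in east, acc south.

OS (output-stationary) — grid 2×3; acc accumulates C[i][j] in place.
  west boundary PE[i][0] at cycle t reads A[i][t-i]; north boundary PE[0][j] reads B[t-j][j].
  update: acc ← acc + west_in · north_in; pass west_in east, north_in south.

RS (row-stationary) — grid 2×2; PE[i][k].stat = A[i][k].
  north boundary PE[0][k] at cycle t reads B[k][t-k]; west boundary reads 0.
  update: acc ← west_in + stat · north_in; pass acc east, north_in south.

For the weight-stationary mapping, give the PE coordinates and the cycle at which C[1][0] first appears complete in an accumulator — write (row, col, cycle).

Under WS, C[1][0] lands at PE[1][0]:
  c0 r1c0: 0 / 0 / 0
  c1 r1c0: 16 / 2 / 16
  c2 r1c0: 44 / 9 / 44

(row, col, cycle) = (1, 0, 2)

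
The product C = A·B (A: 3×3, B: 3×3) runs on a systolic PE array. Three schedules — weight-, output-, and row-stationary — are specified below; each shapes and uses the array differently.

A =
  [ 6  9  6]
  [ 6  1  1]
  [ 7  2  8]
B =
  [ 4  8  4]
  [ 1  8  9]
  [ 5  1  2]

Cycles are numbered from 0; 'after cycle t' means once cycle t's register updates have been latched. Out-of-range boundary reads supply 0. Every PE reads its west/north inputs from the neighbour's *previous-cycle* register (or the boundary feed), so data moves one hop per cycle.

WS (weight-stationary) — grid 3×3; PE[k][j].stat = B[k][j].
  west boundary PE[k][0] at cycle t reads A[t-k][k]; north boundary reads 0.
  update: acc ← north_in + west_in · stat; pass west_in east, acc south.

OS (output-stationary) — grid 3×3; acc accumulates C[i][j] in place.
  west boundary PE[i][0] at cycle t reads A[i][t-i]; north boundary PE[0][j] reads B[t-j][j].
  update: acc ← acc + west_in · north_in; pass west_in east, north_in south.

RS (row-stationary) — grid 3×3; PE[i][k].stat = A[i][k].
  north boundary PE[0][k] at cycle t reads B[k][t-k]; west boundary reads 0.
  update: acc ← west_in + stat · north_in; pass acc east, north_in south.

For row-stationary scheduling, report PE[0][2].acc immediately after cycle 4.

Tracing RS — 3×3 array, target PE[0][2]:
  after 0 — PE[0][1] acc=0, pass-E 0, pass-S 0
  after 0 — PE[0][2] acc=0, pass-E 0, pass-S 0
  after 1 — PE[0][1] acc=33, pass-E 33, pass-S 1
  after 1 — PE[0][2] acc=0, pass-E 0, pass-S 0
  after 2 — PE[0][1] acc=120, pass-E 120, pass-S 8
  after 2 — PE[0][2] acc=63, pass-E 63, pass-S 5
  after 3 — PE[0][1] acc=105, pass-E 105, pass-S 9
  after 3 — PE[0][2] acc=126, pass-E 126, pass-S 1
  after 4 — PE[0][1] acc=0, pass-E 0, pass-S 0
  after 4 — PE[0][2] acc=117, pass-E 117, pass-S 2

PE[0][2].acc = 117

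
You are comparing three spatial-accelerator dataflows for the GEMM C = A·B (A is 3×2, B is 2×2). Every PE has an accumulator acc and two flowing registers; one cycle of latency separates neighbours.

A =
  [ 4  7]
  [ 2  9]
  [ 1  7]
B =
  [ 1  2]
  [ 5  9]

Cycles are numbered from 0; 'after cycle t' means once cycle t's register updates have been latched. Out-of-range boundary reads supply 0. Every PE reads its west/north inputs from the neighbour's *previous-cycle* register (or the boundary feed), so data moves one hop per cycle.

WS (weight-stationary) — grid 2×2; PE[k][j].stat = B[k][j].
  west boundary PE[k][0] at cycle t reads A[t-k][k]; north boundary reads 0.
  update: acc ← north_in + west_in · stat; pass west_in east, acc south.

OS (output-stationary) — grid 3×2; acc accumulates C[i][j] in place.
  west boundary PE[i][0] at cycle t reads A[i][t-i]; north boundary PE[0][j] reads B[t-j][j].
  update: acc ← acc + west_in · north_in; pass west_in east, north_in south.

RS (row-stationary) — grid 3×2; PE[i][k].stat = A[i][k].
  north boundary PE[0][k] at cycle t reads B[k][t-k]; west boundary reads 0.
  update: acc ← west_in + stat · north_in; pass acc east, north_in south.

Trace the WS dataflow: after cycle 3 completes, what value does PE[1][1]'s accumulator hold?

WS (2×2). Following PE[1][1] plus its west/north inputs:
  [0] (0,1) acc=0 (h:0 v:0)
  [0] (1,0) acc=0 (h:0 v:0)
  [0] (1,1) acc=0 (h:0 v:0)
  [1] (0,1) acc=8 (h:4 v:8)
  [1] (1,0) acc=39 (h:7 v:39)
  [1] (1,1) acc=0 (h:0 v:0)
  [2] (0,1) acc=4 (h:2 v:4)
  [2] (1,0) acc=47 (h:9 v:47)
  [2] (1,1) acc=71 (h:7 v:71)
  [3] (0,1) acc=2 (h:1 v:2)
  [3] (1,0) acc=36 (h:7 v:36)
  [3] (1,1) acc=85 (h:9 v:85)

PE[1][1].acc = 85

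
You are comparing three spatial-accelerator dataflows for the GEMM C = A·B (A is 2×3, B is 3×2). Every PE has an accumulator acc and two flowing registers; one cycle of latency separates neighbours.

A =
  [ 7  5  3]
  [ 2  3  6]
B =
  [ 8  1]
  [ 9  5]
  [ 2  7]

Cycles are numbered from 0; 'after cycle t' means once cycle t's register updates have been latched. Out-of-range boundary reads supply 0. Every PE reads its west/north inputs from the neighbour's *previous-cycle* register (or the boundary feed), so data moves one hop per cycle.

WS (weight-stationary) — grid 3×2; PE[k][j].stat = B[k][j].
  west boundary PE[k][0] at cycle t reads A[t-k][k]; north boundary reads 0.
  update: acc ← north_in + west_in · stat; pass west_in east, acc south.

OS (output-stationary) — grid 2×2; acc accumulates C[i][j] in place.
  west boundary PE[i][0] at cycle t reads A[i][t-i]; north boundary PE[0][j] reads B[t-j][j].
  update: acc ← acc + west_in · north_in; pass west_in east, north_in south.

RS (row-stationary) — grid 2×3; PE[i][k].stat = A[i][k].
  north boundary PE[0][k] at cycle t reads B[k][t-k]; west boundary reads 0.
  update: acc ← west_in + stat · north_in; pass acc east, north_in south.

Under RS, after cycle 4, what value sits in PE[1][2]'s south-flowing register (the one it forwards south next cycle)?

RS (2×3). Following PE[1][2] plus its west/north inputs:
  after 0 — PE[0][2] acc=0, pass-E 0, pass-S 0
  after 0 — PE[1][1] acc=0, pass-E 0, pass-S 0
  after 0 — PE[1][2] acc=0, pass-E 0, pass-S 0
  after 1 — PE[0][2] acc=0, pass-E 0, pass-S 0
  after 1 — PE[1][1] acc=0, pass-E 0, pass-S 0
  after 1 — PE[1][2] acc=0, pass-E 0, pass-S 0
  after 2 — PE[0][2] acc=107, pass-E 107, pass-S 2
  after 2 — PE[1][1] acc=43, pass-E 43, pass-S 9
  after 2 — PE[1][2] acc=0, pass-E 0, pass-S 0
  after 3 — PE[0][2] acc=53, pass-E 53, pass-S 7
  after 3 — PE[1][1] acc=17, pass-E 17, pass-S 5
  after 3 — PE[1][2] acc=55, pass-E 55, pass-S 2
  after 4 — PE[0][2] acc=0, pass-E 0, pass-S 0
  after 4 — PE[1][1] acc=0, pass-E 0, pass-S 0
  after 4 — PE[1][2] acc=59, pass-E 59, pass-S 7

register = 7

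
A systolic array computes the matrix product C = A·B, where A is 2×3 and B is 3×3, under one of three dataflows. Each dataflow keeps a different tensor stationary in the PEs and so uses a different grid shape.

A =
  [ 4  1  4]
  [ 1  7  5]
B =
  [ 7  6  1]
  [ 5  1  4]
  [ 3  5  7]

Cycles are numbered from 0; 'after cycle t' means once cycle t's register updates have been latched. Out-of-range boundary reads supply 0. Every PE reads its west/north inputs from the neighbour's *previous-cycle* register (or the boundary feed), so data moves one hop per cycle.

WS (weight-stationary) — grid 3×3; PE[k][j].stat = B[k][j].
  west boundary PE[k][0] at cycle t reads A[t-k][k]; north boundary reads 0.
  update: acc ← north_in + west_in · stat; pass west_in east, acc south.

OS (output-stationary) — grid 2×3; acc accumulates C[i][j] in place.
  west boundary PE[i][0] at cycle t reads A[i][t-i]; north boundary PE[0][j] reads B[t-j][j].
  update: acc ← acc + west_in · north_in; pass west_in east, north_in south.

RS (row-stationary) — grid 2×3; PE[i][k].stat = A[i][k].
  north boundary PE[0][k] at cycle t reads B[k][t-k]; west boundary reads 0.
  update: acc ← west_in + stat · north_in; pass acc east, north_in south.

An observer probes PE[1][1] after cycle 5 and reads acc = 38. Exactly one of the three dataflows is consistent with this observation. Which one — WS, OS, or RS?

WS (3×3 grid), PE[1][1]:
  step 0 · PE1,1: acc=0; fwd→0 fwd↓0
  step 1 · PE1,1: acc=0; fwd→0 fwd↓0
  step 2 · PE1,1: acc=25; fwd→1 fwd↓25
  step 3 · PE1,1: acc=13; fwd→7 fwd↓13
  step 4 · PE1,1: acc=0; fwd→0 fwd↓0
  step 5 · PE1,1: acc=0; fwd→0 fwd↓0
OS (2×3 grid), PE[1][1]:
  step 0 · PE1,1: acc=0; fwd→0 fwd↓0
  step 1 · PE1,1: acc=0; fwd→0 fwd↓0
  step 2 · PE1,1: acc=6; fwd→1 fwd↓6
  step 3 · PE1,1: acc=13; fwd→7 fwd↓1
  step 4 · PE1,1: acc=38; fwd→5 fwd↓5
  step 5 · PE1,1: acc=38; fwd→0 fwd↓0
RS (2×3 grid), PE[1][1]:
  step 0 · PE1,1: acc=0; fwd→0 fwd↓0
  step 1 · PE1,1: acc=0; fwd→0 fwd↓0
  step 2 · PE1,1: acc=42; fwd→42 fwd↓5
  step 3 · PE1,1: acc=13; fwd→13 fwd↓1
  step 4 · PE1,1: acc=29; fwd→29 fwd↓4
  step 5 · PE1,1: acc=0; fwd→0 fwd↓0

dataflow = OS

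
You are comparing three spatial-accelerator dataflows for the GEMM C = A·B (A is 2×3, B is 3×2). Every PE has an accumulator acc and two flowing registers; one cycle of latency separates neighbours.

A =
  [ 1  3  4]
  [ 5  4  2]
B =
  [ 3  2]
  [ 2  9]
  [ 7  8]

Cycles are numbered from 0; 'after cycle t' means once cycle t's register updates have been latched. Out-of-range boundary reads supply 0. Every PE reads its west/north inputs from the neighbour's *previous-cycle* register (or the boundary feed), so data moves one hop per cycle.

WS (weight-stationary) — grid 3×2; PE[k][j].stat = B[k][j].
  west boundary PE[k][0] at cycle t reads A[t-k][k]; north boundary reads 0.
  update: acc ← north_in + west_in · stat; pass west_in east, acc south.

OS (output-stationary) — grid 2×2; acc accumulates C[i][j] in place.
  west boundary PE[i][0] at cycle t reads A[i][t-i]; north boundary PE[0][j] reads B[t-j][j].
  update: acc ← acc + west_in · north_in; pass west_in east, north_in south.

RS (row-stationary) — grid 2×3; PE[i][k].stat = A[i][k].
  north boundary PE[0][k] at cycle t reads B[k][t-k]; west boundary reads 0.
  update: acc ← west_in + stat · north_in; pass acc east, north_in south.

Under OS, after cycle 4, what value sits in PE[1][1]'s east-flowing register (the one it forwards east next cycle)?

register = 2

Tracing OS — 2×2 array, target PE[1][1]:
  @0  [0,1]  acc 0  |  →0  ↓0
  @0  [1,0]  acc 0  |  →0  ↓0
  @0  [1,1]  acc 0  |  →0  ↓0
  @1  [0,1]  acc 2  |  →1  ↓2
  @1  [1,0]  acc 15  |  →5  ↓3
  @1  [1,1]  acc 0  |  →0  ↓0
  @2  [0,1]  acc 29  |  →3  ↓9
  @2  [1,0]  acc 23  |  →4  ↓2
  @2  [1,1]  acc 10  |  →5  ↓2
  @3  [0,1]  acc 61  |  →4  ↓8
  @3  [1,0]  acc 37  |  →2  ↓7
  @3  [1,1]  acc 46  |  →4  ↓9
  @4  [0,1]  acc 61  |  →0  ↓0
  @4  [1,0]  acc 37  |  →0  ↓0
  @4  [1,1]  acc 62  |  →2  ↓8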